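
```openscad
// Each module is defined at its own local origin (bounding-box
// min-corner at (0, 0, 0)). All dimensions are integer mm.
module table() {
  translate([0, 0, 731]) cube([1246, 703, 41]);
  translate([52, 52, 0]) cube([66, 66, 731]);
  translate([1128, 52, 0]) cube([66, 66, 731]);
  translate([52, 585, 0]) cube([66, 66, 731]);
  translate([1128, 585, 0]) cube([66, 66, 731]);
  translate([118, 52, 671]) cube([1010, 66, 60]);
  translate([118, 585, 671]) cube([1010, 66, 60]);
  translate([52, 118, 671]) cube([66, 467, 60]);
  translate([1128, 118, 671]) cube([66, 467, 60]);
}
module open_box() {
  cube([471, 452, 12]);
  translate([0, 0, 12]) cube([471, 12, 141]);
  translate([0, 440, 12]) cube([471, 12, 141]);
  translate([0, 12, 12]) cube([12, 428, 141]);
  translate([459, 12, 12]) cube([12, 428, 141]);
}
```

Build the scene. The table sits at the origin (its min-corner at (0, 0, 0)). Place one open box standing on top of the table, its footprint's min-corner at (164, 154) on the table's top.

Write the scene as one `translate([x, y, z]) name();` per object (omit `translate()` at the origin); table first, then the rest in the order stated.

table();
translate([164, 154, 772]) open_box();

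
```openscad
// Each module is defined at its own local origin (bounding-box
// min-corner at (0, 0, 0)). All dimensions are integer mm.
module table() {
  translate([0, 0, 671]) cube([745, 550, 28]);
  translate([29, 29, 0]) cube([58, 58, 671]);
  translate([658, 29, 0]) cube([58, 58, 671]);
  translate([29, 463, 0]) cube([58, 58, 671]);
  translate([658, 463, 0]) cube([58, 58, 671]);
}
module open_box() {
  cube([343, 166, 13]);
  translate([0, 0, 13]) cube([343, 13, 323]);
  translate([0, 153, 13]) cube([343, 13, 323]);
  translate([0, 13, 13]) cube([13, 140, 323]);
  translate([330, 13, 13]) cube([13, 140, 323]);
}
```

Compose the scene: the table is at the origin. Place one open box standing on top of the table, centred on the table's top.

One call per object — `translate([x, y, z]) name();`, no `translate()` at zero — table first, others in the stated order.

table();
translate([201, 192, 699]) open_box();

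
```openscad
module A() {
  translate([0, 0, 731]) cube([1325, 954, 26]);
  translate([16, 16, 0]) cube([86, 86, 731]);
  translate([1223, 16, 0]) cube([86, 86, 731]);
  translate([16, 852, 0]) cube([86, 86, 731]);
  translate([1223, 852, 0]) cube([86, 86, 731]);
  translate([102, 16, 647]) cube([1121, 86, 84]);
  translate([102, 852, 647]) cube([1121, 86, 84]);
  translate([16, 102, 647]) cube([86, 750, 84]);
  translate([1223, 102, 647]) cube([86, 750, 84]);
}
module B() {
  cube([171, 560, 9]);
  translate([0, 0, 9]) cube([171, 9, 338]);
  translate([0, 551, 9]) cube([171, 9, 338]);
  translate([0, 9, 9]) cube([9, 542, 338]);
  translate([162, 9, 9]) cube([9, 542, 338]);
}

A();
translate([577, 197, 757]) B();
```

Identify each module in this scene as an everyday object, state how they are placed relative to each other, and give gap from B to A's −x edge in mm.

The open box's min-x is at 577; the table's min-x is 0; gap = 577 mm.

A is a table. B is an open box. The open box is on top of the table, centred. The gap from the open box to the table's −x edge is 577 mm.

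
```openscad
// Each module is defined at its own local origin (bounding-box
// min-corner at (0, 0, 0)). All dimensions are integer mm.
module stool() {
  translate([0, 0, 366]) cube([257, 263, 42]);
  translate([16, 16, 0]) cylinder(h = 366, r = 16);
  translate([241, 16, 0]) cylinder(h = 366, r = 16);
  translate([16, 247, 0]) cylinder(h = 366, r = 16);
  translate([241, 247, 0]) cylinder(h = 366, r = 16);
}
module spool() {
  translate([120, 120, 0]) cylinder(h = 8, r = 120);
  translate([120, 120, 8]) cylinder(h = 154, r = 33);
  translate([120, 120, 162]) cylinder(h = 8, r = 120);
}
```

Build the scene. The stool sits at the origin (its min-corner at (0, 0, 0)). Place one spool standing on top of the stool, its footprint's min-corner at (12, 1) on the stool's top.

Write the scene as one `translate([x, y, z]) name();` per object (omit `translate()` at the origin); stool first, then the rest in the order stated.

stool();
translate([12, 1, 408]) spool();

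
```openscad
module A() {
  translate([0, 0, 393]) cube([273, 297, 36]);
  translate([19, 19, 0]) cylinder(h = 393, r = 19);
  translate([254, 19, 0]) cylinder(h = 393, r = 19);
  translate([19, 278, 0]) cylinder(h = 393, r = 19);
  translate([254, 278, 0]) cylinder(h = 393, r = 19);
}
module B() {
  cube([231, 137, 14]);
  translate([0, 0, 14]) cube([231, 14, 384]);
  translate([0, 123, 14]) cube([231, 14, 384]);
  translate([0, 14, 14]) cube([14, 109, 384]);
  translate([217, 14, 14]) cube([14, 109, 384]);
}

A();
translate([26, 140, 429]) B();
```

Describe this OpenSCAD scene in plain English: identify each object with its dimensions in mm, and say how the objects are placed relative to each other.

A is a four-legged stool. The seat is 273×297 mm, 36 mm thick, top at z = 429 mm. It stands on four round legs, each 38 mm in diameter, from z = 0 to the seat underside, each leg's axis is inset half a diameter from the nearest pair of seat edges (so the leg's bounding box is flush with the corner).

B is an open storage box with external size 231×137×398 mm and wall thickness 14 mm (the base is also 14 mm thick). The base covers the whole footprint; the four walls stand on the base, with the y-facing walls full-width and the x-facing walls fitting between their inner faces.

The open box is on top of the stool.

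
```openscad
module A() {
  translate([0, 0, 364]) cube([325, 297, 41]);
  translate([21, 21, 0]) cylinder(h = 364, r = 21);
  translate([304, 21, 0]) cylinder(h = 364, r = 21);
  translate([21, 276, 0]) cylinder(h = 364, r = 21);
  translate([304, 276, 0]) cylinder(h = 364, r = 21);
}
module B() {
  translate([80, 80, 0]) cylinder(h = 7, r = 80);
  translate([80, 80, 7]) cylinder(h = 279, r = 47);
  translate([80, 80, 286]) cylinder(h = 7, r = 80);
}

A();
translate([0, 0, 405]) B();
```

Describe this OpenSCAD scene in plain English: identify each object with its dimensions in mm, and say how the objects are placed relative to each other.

A is a four-legged stool. The seat is 325×297 mm, 41 mm thick, top at z = 405 mm. It stands on four round legs, each 42 mm in diameter, from z = 0 to the seat underside, each leg's axis is inset half a diameter from the nearest pair of seat edges (so the leg's bounding box is flush with the corner).

B is a spool: two coaxial disc flanges of radius 80 mm and thickness 7 mm, joined by a core cylinder of radius 47 mm and height 279 mm. The lower flange rests on z = 0 and the three cylinders share a vertical axis.

The spool is on top of the stool.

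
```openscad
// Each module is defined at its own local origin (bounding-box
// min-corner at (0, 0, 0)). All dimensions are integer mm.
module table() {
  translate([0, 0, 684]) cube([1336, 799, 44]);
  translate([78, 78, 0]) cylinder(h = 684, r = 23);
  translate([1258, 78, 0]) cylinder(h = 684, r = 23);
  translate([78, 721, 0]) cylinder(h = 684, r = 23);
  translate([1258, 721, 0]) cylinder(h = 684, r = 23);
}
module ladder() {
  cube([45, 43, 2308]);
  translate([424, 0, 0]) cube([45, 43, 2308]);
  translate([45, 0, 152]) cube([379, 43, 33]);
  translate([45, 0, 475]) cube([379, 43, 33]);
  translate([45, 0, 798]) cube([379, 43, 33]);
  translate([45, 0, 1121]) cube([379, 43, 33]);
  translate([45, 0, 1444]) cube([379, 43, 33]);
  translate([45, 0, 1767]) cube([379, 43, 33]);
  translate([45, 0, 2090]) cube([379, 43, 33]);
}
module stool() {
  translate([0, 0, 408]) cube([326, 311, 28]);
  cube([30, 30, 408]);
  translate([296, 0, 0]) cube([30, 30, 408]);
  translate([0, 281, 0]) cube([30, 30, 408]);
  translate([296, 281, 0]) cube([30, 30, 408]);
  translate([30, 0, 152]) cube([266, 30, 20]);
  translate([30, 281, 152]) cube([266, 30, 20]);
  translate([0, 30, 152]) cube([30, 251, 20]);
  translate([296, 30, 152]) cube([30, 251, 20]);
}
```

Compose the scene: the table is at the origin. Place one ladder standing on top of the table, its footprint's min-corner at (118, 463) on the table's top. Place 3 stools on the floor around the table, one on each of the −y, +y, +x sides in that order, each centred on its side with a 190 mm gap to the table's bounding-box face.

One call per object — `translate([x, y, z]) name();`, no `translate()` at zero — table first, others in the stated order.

table();
translate([118, 463, 728]) ladder();
translate([505, -501, 0]) stool();
translate([505, 989, 0]) stool();
translate([1526, 244, 0]) stool();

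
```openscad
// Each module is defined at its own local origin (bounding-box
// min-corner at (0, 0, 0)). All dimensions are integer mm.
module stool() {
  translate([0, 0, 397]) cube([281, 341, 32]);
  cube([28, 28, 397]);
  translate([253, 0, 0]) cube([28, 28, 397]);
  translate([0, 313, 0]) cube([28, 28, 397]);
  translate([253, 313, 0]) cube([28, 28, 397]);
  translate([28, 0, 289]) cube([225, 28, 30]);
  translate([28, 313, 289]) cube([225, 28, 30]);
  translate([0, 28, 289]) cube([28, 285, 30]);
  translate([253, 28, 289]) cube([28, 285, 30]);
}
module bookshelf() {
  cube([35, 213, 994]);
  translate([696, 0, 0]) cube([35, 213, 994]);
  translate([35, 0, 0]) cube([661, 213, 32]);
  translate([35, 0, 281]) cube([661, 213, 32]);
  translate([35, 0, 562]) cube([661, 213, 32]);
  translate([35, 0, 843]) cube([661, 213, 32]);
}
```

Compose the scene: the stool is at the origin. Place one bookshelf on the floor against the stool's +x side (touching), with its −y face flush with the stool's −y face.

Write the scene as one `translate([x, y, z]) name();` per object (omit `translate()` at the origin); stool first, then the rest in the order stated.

stool();
translate([281, 0, 0]) bookshelf();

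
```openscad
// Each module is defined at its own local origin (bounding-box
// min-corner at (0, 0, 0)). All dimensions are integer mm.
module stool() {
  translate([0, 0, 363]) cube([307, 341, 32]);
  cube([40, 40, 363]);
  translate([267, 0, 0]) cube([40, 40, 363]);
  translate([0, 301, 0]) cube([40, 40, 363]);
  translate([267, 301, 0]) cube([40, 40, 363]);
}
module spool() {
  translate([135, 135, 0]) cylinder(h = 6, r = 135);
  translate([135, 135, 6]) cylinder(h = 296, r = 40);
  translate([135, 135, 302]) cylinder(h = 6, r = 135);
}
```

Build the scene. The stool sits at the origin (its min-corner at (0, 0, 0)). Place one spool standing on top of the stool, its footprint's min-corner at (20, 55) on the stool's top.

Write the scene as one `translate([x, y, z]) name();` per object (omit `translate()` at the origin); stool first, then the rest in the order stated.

stool();
translate([20, 55, 395]) spool();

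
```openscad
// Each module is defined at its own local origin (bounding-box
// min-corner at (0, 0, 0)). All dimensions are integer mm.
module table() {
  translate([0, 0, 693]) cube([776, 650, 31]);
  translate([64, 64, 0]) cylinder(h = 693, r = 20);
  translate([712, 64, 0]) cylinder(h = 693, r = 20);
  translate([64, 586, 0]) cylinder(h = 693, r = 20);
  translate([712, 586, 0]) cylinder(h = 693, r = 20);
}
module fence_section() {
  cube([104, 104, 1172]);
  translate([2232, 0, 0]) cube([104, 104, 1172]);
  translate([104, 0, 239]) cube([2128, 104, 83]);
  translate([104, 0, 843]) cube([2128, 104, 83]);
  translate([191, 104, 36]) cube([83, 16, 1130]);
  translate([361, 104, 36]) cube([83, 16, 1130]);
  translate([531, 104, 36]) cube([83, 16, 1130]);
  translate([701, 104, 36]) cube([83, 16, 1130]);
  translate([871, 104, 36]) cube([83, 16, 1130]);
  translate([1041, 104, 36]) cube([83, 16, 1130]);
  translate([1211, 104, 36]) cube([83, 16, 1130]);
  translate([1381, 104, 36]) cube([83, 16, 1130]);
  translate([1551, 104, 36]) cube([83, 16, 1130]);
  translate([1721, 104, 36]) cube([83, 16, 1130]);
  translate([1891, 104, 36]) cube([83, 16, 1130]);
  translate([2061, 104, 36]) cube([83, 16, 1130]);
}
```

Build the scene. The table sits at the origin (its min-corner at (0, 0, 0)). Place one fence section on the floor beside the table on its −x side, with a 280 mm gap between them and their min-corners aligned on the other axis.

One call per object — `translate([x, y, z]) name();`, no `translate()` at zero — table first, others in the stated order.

table();
translate([-2616, 0, 0]) fence_section();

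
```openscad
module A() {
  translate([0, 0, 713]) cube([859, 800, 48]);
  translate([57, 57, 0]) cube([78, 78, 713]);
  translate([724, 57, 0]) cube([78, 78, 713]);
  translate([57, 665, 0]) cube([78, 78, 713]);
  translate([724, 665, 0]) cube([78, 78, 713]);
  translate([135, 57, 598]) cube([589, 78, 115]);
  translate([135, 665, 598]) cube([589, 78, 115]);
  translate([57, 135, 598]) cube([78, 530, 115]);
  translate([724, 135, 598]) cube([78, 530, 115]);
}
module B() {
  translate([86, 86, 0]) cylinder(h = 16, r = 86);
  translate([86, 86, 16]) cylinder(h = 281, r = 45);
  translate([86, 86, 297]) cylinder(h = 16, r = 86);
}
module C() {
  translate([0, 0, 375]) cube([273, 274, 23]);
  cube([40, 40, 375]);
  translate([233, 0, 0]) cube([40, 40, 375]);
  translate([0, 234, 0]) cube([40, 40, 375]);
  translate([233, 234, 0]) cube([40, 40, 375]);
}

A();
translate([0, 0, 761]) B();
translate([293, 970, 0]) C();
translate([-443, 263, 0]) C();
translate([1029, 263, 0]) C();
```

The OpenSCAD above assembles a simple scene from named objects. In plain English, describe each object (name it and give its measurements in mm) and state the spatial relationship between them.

A is a table: top 859 mm (x) × 800 mm (y), 48 mm thick, upper face at z = 761 mm, on four 78×78 mm square legs, each inset 57 mm from the nearest pair of top edges, running from z = 0 to the bottom of the top. Four apron rails, 78 mm thick and 115 mm tall, run between adjacent legs with their top edges flush with the underside of the top and their outer faces flush with the legs' outer faces.

B is a spool: two coaxial disc flanges of radius 86 mm and thickness 16 mm, joined by a core cylinder of radius 45 mm and height 281 mm. The lower flange rests on z = 0 and the three cylinders share a vertical axis.

C is a four-legged stool. The seat is 273×274 mm, 23 mm thick, top at z = 398 mm. It stands on four square legs, each 40×40 mm in cross-section, from z = 0 to the seat underside, each flush with a corner of the seat.

The spool is on top of the table. Three stools sit around the table at the +y, −x, +x sides.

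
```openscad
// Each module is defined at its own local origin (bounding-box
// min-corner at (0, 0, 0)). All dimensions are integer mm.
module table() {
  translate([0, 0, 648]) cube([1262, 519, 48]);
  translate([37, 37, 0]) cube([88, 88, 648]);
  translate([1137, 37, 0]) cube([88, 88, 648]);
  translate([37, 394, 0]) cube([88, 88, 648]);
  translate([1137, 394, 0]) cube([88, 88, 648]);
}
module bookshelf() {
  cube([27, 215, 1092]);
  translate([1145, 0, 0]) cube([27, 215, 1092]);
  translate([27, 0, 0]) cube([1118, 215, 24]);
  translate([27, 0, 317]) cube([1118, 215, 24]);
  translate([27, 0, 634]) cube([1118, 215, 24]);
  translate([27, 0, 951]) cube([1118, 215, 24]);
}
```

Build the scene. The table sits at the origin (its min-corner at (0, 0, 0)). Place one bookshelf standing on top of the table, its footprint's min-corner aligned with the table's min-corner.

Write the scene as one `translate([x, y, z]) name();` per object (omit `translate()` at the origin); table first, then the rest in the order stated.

table();
translate([0, 0, 696]) bookshelf();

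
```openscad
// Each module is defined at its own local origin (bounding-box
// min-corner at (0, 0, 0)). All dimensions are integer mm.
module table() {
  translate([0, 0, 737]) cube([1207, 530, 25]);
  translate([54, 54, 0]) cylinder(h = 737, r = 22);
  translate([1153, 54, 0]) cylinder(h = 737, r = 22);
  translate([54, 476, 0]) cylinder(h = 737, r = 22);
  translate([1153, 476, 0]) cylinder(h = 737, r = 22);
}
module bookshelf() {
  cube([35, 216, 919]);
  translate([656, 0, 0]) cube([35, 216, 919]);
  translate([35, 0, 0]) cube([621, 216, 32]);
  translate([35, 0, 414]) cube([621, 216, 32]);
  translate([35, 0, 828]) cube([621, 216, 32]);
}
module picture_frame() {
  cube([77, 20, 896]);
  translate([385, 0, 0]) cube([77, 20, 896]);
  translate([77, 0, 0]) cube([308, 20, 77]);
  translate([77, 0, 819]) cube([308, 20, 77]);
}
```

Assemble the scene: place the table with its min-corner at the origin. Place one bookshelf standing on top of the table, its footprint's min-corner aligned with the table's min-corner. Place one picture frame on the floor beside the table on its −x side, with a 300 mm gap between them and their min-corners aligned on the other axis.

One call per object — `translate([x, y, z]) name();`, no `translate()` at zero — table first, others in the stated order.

table();
translate([0, 0, 762]) bookshelf();
translate([-762, 0, 0]) picture_frame();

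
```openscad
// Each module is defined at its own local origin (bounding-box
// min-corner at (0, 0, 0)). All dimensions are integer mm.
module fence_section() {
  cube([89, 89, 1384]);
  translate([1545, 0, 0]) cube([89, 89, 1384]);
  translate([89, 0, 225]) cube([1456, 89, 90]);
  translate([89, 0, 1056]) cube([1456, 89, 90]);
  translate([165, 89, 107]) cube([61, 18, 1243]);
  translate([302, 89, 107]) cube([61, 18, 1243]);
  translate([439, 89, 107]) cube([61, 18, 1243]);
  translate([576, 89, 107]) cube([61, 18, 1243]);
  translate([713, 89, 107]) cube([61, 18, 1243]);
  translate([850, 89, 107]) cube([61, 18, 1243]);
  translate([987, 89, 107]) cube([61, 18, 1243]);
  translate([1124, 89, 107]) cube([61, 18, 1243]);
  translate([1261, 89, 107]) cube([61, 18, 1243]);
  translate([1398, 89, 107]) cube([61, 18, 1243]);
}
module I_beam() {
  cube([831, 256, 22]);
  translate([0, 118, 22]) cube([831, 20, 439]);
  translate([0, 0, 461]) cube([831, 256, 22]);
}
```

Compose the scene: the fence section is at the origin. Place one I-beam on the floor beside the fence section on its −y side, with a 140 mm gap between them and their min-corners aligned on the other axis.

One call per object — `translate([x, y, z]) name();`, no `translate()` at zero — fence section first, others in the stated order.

fence_section();
translate([0, -396, 0]) I_beam();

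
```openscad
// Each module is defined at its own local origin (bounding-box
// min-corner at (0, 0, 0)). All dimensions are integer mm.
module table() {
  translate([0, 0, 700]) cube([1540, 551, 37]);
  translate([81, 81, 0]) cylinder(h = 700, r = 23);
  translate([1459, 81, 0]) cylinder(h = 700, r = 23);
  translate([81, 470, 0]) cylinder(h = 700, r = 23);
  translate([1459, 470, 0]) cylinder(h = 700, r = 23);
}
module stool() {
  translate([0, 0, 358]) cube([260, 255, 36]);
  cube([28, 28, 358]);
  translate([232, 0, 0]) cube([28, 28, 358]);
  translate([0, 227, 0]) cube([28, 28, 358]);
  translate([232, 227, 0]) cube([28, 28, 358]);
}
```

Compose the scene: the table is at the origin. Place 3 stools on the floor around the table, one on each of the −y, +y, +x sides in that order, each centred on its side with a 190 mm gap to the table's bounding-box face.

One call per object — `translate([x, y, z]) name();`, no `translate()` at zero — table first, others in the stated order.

table();
translate([640, -445, 0]) stool();
translate([640, 741, 0]) stool();
translate([1730, 148, 0]) stool();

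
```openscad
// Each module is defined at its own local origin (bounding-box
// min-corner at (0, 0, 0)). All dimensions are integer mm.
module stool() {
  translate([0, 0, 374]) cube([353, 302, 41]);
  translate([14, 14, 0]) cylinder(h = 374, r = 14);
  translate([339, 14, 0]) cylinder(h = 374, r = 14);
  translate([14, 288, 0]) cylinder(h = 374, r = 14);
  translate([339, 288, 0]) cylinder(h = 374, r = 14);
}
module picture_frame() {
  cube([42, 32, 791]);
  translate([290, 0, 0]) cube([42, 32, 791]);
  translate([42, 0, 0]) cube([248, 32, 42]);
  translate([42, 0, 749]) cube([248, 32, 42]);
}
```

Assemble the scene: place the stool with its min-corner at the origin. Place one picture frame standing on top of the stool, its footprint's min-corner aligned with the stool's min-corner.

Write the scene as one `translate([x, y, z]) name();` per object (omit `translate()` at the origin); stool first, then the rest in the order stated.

stool();
translate([0, 0, 415]) picture_frame();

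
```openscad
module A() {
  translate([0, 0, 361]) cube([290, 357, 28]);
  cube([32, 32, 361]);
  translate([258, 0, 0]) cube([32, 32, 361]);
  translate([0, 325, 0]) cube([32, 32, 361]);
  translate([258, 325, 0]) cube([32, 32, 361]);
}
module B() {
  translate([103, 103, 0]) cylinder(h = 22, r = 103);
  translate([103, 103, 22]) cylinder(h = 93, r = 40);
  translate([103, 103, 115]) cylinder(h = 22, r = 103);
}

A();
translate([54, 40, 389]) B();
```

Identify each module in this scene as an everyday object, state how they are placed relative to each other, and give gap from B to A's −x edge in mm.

The spool's min-x is at 54; the stool's min-x is 0; gap = 54 mm.

A is a stool. B is a spool. The spool is on top of the stool. The gap from the spool to the stool's −x edge is 54 mm.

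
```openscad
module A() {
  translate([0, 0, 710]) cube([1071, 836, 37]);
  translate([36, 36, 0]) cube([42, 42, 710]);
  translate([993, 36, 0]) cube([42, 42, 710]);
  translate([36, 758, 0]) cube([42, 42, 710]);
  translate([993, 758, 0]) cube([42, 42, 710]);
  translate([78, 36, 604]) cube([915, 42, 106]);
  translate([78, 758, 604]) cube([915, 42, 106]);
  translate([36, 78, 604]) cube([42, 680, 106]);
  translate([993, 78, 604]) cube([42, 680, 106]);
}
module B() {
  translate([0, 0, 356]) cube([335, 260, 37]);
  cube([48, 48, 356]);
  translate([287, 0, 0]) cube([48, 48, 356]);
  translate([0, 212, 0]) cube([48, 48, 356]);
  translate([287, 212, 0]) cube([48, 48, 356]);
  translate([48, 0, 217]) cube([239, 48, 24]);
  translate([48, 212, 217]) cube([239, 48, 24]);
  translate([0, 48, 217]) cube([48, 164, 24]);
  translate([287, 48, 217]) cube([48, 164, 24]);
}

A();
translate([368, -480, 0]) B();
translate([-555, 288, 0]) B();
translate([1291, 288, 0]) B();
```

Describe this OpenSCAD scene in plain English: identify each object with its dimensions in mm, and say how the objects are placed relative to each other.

A is a rectangular dining table. The top is 1071×836×37 mm with its upper surface at z = 747 mm. It stands on four 42×42 mm square legs, each inset 36 mm from the nearest pair of top edges, running from the floor to the underside of the top. Four apron rails, 42 mm thick and 106 mm tall, run between adjacent legs with their top edges flush with the underside of the top and their outer faces flush with the legs' outer faces.

B is a four-legged stool. The seat is a 335×260×37 mm slab whose top surface is at z = 393 mm; four square legs, each 48×48 mm in cross-section, run from the floor (z = 0) to the underside of the seat, each flush with a corner of the seat. Four stretchers, 48 mm wide and 24 mm tall, connect adjacent legs with their undersides at z = 217 mm, each running between the inner faces of the legs it joins and aligned with the legs' outer faces on the other axis.

Three stools sit around the table at the −y, −x, +x sides.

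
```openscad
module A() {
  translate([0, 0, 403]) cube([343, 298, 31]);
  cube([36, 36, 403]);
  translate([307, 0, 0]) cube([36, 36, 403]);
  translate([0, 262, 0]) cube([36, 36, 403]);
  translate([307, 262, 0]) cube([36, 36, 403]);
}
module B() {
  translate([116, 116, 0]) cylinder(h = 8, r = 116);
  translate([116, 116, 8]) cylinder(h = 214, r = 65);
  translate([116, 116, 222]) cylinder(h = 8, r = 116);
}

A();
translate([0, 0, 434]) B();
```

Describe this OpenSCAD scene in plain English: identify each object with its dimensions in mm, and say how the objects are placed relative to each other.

A is a four-legged stool. The seat is a 343×298×31 mm slab whose top surface is at z = 434 mm; four square legs, each 36×36 mm in cross-section, run from the floor (z = 0) to the underside of the seat, each flush with a corner of the seat.

B is a spool: two coaxial disc flanges of radius 116 mm and thickness 8 mm, joined by a core cylinder of radius 65 mm and height 214 mm. The lower flange rests on z = 0 and the three cylinders share a vertical axis.

The spool is on top of the stool.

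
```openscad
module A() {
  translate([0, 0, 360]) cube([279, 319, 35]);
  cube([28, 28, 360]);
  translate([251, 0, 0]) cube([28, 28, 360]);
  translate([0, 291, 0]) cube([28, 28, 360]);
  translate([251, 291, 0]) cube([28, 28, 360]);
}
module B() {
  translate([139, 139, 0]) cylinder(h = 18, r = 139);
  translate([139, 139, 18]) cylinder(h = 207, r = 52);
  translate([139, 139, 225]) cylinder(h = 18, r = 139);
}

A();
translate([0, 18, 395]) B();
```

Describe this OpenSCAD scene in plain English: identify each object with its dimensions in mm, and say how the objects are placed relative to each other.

A is a four-legged stool. The seat is a 279×319×35 mm slab whose top surface is at z = 395 mm; four square legs, each 28×28 mm in cross-section, run from the floor (z = 0) to the underside of the seat, each flush with a corner of the seat.

B is a spool: two coaxial disc flanges of radius 139 mm and thickness 18 mm, joined by a core cylinder of radius 52 mm and height 207 mm. The lower flange rests on z = 0 and the three cylinders share a vertical axis.

The spool is on top of the stool.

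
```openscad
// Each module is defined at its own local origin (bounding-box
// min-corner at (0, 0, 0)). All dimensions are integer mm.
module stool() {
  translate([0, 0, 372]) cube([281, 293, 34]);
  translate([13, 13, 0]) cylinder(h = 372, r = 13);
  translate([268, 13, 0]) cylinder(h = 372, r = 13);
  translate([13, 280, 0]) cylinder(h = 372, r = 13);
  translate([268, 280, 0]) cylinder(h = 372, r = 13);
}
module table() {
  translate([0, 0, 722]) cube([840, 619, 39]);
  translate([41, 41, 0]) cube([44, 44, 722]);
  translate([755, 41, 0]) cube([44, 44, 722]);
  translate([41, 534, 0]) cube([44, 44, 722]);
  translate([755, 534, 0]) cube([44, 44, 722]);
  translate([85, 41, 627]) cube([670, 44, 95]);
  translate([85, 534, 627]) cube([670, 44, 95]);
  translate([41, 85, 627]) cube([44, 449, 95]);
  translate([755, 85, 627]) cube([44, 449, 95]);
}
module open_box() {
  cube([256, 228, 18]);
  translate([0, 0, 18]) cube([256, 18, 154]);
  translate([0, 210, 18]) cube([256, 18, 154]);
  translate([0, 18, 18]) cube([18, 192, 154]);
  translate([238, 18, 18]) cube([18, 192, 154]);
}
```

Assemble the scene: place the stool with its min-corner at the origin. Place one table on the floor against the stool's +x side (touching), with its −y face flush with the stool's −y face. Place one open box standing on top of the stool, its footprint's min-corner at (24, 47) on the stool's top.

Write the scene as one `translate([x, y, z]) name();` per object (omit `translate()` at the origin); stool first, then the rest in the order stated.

stool();
translate([281, 0, 0]) table();
translate([24, 47, 406]) open_box();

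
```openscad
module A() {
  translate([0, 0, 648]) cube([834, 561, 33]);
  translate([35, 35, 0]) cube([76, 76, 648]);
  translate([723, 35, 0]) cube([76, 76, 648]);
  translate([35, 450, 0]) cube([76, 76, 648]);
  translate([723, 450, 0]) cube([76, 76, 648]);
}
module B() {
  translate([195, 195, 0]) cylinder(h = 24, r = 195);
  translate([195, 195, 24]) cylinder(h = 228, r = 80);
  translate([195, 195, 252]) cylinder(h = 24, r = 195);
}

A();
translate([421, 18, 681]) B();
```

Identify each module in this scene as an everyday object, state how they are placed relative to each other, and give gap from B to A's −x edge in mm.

The spool's min-x is at 421; the table's min-x is 0; gap = 421 mm.

A is a table. B is a spool. The spool is on top of the table. The gap from the spool to the table's −x edge is 421 mm.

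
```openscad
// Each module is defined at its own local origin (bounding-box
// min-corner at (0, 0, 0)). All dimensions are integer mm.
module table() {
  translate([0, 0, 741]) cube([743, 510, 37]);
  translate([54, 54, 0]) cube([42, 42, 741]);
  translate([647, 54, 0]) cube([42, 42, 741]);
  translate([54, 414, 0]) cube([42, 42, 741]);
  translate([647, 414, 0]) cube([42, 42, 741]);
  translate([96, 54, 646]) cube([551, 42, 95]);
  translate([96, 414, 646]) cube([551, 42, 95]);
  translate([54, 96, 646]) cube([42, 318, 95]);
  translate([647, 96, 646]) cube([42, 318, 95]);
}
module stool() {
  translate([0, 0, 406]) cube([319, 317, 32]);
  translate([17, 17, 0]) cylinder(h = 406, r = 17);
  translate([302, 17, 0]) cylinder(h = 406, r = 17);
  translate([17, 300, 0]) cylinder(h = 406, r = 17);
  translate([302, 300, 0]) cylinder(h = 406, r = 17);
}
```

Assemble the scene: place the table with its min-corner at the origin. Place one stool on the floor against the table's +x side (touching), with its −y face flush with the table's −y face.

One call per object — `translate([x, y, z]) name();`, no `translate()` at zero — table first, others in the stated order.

table();
translate([743, 0, 0]) stool();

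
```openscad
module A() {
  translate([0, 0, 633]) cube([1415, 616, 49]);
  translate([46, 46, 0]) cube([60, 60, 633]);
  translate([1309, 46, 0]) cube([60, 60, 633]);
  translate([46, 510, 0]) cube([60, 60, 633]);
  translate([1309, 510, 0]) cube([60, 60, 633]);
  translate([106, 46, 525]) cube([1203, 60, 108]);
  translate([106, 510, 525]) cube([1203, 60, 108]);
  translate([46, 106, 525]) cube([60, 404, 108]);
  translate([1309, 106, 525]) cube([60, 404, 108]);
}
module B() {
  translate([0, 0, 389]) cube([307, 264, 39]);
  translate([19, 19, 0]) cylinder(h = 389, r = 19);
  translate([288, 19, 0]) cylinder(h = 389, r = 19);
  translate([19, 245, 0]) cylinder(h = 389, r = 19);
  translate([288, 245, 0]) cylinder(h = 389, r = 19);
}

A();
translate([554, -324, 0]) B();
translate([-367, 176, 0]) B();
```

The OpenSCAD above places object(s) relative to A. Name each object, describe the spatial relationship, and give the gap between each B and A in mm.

A is a table. B is a stool. Two stools sit around the table at the −y, −x sides. The gap between each stool and the table is 60 mm.

Each stool's nearest face is 60 mm from the table's bounding box.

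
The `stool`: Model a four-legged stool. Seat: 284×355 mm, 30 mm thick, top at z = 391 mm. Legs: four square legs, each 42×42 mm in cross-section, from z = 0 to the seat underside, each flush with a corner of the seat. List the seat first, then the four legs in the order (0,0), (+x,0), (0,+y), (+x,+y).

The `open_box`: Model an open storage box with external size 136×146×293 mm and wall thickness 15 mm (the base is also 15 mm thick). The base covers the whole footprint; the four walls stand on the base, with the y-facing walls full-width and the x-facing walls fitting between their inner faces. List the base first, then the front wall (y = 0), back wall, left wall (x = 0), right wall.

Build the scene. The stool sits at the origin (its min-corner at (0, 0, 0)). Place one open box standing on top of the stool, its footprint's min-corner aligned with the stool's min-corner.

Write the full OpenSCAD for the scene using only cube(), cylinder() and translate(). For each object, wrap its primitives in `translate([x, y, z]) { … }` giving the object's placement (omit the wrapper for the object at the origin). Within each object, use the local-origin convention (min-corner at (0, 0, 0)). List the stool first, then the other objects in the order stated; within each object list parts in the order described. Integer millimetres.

translate([0, 0, 361]) cube([284, 355, 30]);
cube([42, 42, 361]);
translate([242, 0, 0]) cube([42, 42, 361]);
translate([0, 313, 0]) cube([42, 42, 361]);
translate([242, 313, 0]) cube([42, 42, 361]);
translate([0, 0, 391]) {
  cube([136, 146, 15]);
  translate([0, 0, 15]) cube([136, 15, 278]);
  translate([0, 131, 15]) cube([136, 15, 278]);
  translate([0, 15, 15]) cube([15, 116, 278]);
  translate([121, 15, 15]) cube([15, 116, 278]);
}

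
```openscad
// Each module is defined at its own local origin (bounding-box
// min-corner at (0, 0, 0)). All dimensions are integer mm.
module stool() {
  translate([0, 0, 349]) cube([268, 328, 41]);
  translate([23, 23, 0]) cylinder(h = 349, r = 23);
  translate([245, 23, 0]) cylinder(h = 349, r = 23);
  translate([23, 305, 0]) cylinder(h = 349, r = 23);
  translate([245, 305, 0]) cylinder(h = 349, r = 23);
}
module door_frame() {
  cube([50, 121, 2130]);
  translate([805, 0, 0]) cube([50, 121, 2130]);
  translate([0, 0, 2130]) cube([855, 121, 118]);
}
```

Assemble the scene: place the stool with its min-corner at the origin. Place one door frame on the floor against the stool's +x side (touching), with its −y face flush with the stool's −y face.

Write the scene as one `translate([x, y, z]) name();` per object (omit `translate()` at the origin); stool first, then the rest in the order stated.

stool();
translate([268, 0, 0]) door_frame();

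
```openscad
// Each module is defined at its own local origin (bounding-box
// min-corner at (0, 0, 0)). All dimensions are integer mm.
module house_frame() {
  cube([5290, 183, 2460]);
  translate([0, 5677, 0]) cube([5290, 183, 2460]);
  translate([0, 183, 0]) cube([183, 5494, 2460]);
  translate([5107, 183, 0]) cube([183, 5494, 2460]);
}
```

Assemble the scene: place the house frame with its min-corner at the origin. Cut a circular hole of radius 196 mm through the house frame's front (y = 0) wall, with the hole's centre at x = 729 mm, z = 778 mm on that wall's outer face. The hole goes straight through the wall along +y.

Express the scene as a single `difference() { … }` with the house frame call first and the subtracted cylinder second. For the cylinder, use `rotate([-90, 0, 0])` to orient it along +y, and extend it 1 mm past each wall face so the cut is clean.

difference() {
  house_frame();
  translate([729, -1, 778]) rotate([-90, 0, 0]) cylinder(h = 185, r = 196);
}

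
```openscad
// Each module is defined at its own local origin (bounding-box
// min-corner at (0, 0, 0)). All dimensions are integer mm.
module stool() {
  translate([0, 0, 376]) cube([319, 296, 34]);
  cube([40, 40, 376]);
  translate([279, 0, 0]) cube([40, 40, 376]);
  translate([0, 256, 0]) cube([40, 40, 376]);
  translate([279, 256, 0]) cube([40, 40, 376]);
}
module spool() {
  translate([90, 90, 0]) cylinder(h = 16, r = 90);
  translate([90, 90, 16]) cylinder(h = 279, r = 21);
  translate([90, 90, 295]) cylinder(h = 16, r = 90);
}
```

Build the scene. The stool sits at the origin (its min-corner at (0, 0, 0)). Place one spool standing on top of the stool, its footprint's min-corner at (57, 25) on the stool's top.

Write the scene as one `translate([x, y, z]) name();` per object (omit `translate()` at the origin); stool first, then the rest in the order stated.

stool();
translate([57, 25, 410]) spool();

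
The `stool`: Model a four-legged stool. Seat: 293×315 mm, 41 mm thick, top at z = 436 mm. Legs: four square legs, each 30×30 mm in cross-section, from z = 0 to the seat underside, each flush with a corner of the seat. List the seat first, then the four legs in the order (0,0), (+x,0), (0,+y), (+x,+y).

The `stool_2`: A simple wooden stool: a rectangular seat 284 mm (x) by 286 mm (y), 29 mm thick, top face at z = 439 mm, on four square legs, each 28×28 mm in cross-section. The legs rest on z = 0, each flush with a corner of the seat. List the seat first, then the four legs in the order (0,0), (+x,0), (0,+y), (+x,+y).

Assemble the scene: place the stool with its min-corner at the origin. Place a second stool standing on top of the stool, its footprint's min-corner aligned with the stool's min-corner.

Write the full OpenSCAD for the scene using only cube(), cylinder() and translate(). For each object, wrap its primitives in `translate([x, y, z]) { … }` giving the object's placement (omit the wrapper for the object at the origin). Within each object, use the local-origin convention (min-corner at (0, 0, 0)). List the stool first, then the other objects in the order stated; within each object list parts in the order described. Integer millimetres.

translate([0, 0, 395]) cube([293, 315, 41]);
cube([30, 30, 395]);
translate([263, 0, 0]) cube([30, 30, 395]);
translate([0, 285, 0]) cube([30, 30, 395]);
translate([263, 285, 0]) cube([30, 30, 395]);
translate([0, 0, 436]) {
  translate([0, 0, 410]) cube([284, 286, 29]);
  cube([28, 28, 410]);
  translate([256, 0, 0]) cube([28, 28, 410]);
  translate([0, 258, 0]) cube([28, 28, 410]);
  translate([256, 258, 0]) cube([28, 28, 410]);
}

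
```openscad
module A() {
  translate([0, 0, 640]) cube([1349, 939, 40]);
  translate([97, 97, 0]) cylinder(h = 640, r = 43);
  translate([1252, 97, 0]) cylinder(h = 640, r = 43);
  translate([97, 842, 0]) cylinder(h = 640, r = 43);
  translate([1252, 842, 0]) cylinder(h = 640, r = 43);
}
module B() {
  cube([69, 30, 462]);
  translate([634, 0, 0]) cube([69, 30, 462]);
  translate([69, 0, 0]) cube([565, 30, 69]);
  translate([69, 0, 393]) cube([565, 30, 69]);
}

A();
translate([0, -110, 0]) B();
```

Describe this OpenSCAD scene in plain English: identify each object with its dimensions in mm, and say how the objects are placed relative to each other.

A is a table with a 1349×939 mm rectangular top, 40 mm thick, top surface at z = 680 mm, supported by four round legs of 86 mm diameter, each leg's bounding box inset 54 mm from the nearest pair of top edges, running from the floor.

B is a rectangular picture frame lying in the x–z plane (depth along y). The opening is 565 mm wide (x) by 324 mm tall (z), surrounded by a border 69 mm wide on all four sides. The frame is 30 mm deep and is made of two full-height vertical stiles with two horizontal rails fitted between them.

The picture frame is on the floor beside the table on its −y side.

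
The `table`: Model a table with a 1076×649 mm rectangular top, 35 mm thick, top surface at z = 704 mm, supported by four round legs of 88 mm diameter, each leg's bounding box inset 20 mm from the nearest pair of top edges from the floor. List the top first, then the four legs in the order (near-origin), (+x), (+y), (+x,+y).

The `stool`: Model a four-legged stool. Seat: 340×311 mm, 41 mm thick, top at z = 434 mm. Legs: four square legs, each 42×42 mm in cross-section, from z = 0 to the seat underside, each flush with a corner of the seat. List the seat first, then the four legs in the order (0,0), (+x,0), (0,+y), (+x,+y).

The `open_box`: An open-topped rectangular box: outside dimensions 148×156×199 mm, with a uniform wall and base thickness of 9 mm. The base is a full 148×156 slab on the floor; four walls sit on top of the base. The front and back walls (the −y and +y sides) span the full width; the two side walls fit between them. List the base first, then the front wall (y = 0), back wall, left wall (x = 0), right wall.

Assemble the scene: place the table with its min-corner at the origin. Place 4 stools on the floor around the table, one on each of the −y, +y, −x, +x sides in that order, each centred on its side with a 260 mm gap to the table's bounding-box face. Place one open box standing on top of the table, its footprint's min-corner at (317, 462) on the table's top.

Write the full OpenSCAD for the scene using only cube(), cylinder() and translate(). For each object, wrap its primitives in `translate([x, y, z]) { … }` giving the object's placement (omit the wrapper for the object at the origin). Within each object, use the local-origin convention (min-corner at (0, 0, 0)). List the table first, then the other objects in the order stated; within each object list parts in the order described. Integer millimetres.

translate([0, 0, 669]) cube([1076, 649, 35]);
translate([64, 64, 0]) cylinder(h = 669, r = 44);
translate([1012, 64, 0]) cylinder(h = 669, r = 44);
translate([64, 585, 0]) cylinder(h = 669, r = 44);
translate([1012, 585, 0]) cylinder(h = 669, r = 44);
translate([368, -571, 0]) {
  translate([0, 0, 393]) cube([340, 311, 41]);
  cube([42, 42, 393]);
  translate([298, 0, 0]) cube([42, 42, 393]);
  translate([0, 269, 0]) cube([42, 42, 393]);
  translate([298, 269, 0]) cube([42, 42, 393]);
}
translate([368, 909, 0]) {
  translate([0, 0, 393]) cube([340, 311, 41]);
  cube([42, 42, 393]);
  translate([298, 0, 0]) cube([42, 42, 393]);
  translate([0, 269, 0]) cube([42, 42, 393]);
  translate([298, 269, 0]) cube([42, 42, 393]);
}
translate([-600, 169, 0]) {
  translate([0, 0, 393]) cube([340, 311, 41]);
  cube([42, 42, 393]);
  translate([298, 0, 0]) cube([42, 42, 393]);
  translate([0, 269, 0]) cube([42, 42, 393]);
  translate([298, 269, 0]) cube([42, 42, 393]);
}
translate([1336, 169, 0]) {
  translate([0, 0, 393]) cube([340, 311, 41]);
  cube([42, 42, 393]);
  translate([298, 0, 0]) cube([42, 42, 393]);
  translate([0, 269, 0]) cube([42, 42, 393]);
  translate([298, 269, 0]) cube([42, 42, 393]);
}
translate([317, 462, 704]) {
  cube([148, 156, 9]);
  translate([0, 0, 9]) cube([148, 9, 190]);
  translate([0, 147, 9]) cube([148, 9, 190]);
  translate([0, 9, 9]) cube([9, 138, 190]);
  translate([139, 9, 9]) cube([9, 138, 190]);
}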